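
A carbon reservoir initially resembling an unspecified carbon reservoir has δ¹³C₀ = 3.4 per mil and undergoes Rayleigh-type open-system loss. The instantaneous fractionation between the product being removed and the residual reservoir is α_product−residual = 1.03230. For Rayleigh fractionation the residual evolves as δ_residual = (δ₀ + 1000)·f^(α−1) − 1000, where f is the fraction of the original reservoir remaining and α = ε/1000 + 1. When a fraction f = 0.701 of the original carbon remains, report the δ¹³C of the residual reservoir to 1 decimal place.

-8.0 per mil

Rayleigh residual: δ_res = (δ₀ + 1000)·f^(α−1) − 1000
α − 1 = 0.03230
f^(α−1) = 0.701^(0.03230) = 0.988591
δ_res = (3.4 + 1000) × 0.988591 − 1000 = 991.952 − 1000 = -8.05 per mil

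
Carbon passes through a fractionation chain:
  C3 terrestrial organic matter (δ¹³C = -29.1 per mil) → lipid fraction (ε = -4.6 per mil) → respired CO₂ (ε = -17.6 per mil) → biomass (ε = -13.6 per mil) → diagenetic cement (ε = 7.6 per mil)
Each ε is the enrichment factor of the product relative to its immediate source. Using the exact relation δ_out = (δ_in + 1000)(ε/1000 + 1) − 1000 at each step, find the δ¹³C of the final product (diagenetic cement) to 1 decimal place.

-56.4 per mil

step 1: δ = (-29.10 + 1000)·(-4.6/1000 + 1) − 1000 = -33.57 per mil
step 2: δ = (-33.57 + 1000)·(-17.6/1000 + 1) − 1000 = -50.58 per mil
step 3: δ = (-50.58 + 1000)·(-13.6/1000 + 1) − 1000 = -63.49 per mil
step 4: δ = (-63.49 + 1000)·(7.6/1000 + 1) − 1000 = -56.37 per mil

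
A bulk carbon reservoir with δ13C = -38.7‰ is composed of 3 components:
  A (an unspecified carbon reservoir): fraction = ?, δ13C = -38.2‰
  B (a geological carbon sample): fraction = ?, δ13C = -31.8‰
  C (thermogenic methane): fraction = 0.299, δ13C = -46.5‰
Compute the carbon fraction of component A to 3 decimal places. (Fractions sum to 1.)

0.391

Let f_A and f_B be the unknown fractions; fractions sum to 1 so f_A + f_B = 0.701.
Mass balance: Σ fᵢ·δᵢ = δ_bulk ⇒ f_A·(-38.2) + f_B·(-31.8) = -38.7 − (-13.903) = -24.797
Substitute f_B = 0.701 − f_A:
f_A·(-38.2 − -31.8) = -24.797 − 0.701×(-31.8) = -2.505
f_A = -2.505 / -6.4 = 0.3914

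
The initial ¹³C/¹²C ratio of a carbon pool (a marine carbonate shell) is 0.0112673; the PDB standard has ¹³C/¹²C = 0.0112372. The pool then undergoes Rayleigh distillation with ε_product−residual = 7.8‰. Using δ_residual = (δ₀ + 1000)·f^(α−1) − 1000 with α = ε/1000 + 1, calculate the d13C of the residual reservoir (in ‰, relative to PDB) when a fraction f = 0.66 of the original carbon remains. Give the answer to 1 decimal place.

-0.6‰

δ₀ = (0.0112673/0.0112372 − 1)×1000 = (1.002679 − 1)×1000 = 2.679‰
α − 1 = ε/1000 = 0.0078
f^(α−1) = 0.66^(0.0078) = 0.996764
δ_res = (2.679 + 1000) × 0.996764 − 1000 = 999.434 − 1000 = -0.57‰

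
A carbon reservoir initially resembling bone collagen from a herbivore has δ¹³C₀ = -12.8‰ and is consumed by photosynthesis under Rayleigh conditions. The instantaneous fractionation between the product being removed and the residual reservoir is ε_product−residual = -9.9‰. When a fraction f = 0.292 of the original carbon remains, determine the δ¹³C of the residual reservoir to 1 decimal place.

-0.7‰

Rayleigh residual: δ_res = (δ₀ + 1000)·f^(α−1) − 1000
α = ε/1000 + 1 = 0.99010, so α − 1 = -0.00990
f^(α−1) = 0.292^(-0.00990) = 1.012261
δ_res = (-12.8 + 1000) × 1.012261 − 1000 = 999.305 − 1000 = -0.70‰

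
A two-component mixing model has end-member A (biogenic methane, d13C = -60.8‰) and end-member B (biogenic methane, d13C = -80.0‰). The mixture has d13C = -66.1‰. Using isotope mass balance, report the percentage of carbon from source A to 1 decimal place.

72.4%

δ_mix = f_A·δ_A + (1 − f_A)·δ_B  ⇒  f_A = (δ_mix − δ_B)/(δ_A − δ_B)
f_A = (-66.1 − (-80.0)) / (-60.8 − (-80.0))
f_A = 13.9 / 19.2 = 0.7240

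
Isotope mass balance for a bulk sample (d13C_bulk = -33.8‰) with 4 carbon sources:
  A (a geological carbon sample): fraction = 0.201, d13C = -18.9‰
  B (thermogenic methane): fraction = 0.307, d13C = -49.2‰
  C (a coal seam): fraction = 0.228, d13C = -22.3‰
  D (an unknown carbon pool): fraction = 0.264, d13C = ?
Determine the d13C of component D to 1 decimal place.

Isotope mass balance: δ_bulk = Σ fᵢ·δᵢ.
-33.8 = 0.201×(-18.9) + 0.307×(-49.2) + 0.228×(-22.3) + 0.264×δ_D
0.264·δ_D = -33.8 − (-23.988) = -9.812
δ_D = -9.812 / 0.264 = -37.17‰

-37.2‰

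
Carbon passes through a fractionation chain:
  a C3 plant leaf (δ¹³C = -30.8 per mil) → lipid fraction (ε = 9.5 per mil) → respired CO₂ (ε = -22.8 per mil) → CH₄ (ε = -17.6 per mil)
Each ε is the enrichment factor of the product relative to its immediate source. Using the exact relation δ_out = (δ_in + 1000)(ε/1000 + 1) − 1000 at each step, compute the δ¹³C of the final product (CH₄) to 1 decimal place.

step 1: δ = (-30.80 + 1000)·(9.5/1000 + 1) − 1000 = -21.59 per mil
step 2: δ = (-21.59 + 1000)·(-22.8/1000 + 1) − 1000 = -43.90 per mil
step 3: δ = (-43.90 + 1000)·(-17.6/1000 + 1) − 1000 = -60.73 per mil

-60.7 per mil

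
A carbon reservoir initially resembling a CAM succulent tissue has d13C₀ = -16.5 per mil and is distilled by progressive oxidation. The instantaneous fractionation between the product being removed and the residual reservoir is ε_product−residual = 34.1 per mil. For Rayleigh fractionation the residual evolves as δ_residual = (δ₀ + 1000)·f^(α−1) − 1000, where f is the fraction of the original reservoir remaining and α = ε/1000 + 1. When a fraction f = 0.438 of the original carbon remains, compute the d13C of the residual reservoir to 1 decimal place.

Rayleigh residual: δ_res = (δ₀ + 1000)·f^(α−1) − 1000
α = ε/1000 + 1 = 1.03410, so α − 1 = 0.03410
f^(α−1) = 0.438^(0.03410) = 0.972242
δ_res = (-16.5 + 1000) × 0.972242 − 1000 = 956.200 − 1000 = -43.80 per mil

-43.8 per mil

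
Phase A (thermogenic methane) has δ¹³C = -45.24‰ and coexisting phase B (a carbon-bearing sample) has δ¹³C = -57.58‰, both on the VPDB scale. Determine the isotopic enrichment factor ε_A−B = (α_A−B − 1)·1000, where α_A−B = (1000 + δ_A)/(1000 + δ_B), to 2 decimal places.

13.09‰

α_A−B = (1000 + -45.24) / (1000 + -57.58) = 954.76 / 942.42 = 1.013094
ε_A−B = (1.013094 − 1) × 1000 = 13.094‰
(The approximation ε ≈ δ_A − δ_B would give 12.34‰.)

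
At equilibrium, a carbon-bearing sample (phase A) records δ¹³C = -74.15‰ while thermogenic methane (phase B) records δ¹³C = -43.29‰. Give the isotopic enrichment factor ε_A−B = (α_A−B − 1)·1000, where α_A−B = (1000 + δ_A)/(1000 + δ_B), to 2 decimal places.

-32.26‰

α_A−B = (1000 + -74.15) / (1000 + -43.29) = 925.85 / 956.71 = 0.967744
ε_A−B = (0.967744 − 1) × 1000 = -32.256‰
(The approximation ε ≈ δ_A − δ_B would give -30.86‰.)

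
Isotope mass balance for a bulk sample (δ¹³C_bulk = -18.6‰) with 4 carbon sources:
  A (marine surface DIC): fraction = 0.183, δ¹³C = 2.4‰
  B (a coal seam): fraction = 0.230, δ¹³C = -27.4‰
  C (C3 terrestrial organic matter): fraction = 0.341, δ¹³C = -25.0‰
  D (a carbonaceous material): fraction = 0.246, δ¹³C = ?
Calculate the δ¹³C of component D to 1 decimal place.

-17.1‰

Isotope mass balance: δ_bulk = Σ fᵢ·δᵢ.
-18.6 = 0.183×(2.4) + 0.230×(-27.4) + 0.341×(-25.0) + 0.246×δ_D
0.246·δ_D = -18.6 − (-14.388) = -4.212
δ_D = -4.212 / 0.246 = -17.12‰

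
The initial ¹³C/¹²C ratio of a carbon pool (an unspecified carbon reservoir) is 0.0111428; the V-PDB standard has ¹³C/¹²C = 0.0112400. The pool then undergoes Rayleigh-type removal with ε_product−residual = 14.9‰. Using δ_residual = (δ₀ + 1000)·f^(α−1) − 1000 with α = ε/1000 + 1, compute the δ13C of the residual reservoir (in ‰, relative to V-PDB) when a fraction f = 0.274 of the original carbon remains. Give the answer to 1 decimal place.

δ₀ = (0.0111428/0.0112400 − 1)×1000 = (0.991352 − 1)×1000 = -8.648‰
α − 1 = ε/1000 = 0.0149
f^(α−1) = 0.274^(0.0149) = 0.980895
δ_res = (-8.648 + 1000) × 0.980895 − 1000 = 972.412 − 1000 = -27.59‰

-27.6‰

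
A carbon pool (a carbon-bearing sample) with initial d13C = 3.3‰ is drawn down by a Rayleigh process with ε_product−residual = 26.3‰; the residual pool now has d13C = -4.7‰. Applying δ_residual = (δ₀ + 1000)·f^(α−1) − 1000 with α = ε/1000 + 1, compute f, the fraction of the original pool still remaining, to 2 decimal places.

α − 1 = ε/1000 = 0.0263
(δ_res + 1000)/(δ₀ + 1000) = (-4.7 + 1000)/(3.3 + 1000) = 995.3/1003.3 = 0.992026
f = 0.992026^(1/0.0263) = exp(ln(0.992026)/0.0263) = exp(-0.00801/0.0263)
f = exp(-0.3044) = 0.7376

0.74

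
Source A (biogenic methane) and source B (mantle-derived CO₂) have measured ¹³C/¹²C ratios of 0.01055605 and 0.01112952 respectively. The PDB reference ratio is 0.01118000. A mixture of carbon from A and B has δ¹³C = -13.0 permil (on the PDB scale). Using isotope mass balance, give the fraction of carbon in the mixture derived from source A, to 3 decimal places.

δ_A = (0.01055605/0.01118000 − 1)×1000 = (0.944191 − 1)×1000 = -55.809 permil
δ_B = (0.01112952/0.01118000 − 1)×1000 = (0.995485 − 1)×1000 = -4.515 permil
f_A = (δ_mix − δ_B)/(δ_A − δ_B) = (-13.0 − (-4.515))/(-55.809 − (-4.515))
f_A = -8.485 / -51.294 = 0.1654

0.165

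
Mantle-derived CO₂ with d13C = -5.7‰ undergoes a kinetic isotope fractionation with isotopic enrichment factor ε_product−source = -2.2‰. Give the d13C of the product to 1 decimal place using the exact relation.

To first order, δ_product ≈ δ_source + ε = -7.9‰.
Exactly, δ_product = (δ_source + 1000)·(ε/1000 + 1) − 1000.
δ_product = (-5.7 + 1000) × (-2.2/1000 + 1) − 1000
δ_product = -7.89‰

-7.9‰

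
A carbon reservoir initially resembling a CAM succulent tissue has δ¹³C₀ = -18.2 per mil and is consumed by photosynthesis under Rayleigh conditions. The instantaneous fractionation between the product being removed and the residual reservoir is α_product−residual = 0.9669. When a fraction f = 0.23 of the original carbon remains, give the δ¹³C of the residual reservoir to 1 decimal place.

Rayleigh residual: δ_res = (δ₀ + 1000)·f^(α−1) − 1000
α − 1 = -0.03310
f^(α−1) = 0.23^(-0.03310) = 1.049849
δ_res = (-18.2 + 1000) × 1.049849 − 1000 = 1030.742 − 1000 = 30.74 per mil

30.7 per mil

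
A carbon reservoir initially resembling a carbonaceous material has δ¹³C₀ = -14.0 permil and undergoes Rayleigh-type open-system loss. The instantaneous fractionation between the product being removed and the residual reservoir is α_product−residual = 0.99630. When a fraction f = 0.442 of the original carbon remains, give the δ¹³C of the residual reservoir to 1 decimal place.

Rayleigh residual: δ_res = (δ₀ + 1000)·f^(α−1) − 1000
α − 1 = -0.00370
f^(α−1) = 0.442^(-0.00370) = 1.003025
δ_res = (-14.0 + 1000) × 1.003025 − 1000 = 988.983 − 1000 = -11.02 permil

-11.0 permil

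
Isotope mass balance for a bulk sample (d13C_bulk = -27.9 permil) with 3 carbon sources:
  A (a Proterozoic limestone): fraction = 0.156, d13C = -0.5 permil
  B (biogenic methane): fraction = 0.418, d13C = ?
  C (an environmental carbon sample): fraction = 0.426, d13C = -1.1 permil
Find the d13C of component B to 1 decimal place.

Isotope mass balance: δ_bulk = Σ fᵢ·δᵢ.
-27.9 = 0.156×(-0.5) + 0.418×δ_B + 0.426×(-1.1)
0.418·δ_B = -27.9 − (-0.547) = -27.353
δ_B = -27.353 / 0.418 = -65.44 permil

-65.4 permil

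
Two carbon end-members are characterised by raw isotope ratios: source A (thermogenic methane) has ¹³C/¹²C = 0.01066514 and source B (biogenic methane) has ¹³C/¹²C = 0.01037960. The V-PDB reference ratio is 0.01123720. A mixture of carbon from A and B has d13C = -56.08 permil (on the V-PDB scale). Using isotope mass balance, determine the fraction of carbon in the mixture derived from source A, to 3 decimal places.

δ_A = (0.01066514/0.01123720 − 1)×1000 = (0.949092 − 1)×1000 = -50.908 permil
δ_B = (0.01037960/0.01123720 − 1)×1000 = (0.923682 − 1)×1000 = -76.318 permil
f_A = (δ_mix − δ_B)/(δ_A − δ_B) = (-56.08 − (-76.318))/(-50.908 − (-76.318))
f_A = 20.238 / 25.410 = 0.7964

0.796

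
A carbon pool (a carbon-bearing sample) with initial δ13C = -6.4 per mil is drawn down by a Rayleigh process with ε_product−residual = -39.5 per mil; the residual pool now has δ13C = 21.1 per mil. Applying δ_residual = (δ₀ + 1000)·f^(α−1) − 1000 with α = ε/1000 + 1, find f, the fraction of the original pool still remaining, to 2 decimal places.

α − 1 = ε/1000 = -0.0395
(δ_res + 1000)/(δ₀ + 1000) = (21.1 + 1000)/(-6.4 + 1000) = 1021.1/993.6 = 1.027677
f = 1.027677^(1/-0.0395) = exp(ln(1.027677)/-0.0395) = exp(0.02730/-0.0395)
f = exp(-0.6912) = 0.5010

0.50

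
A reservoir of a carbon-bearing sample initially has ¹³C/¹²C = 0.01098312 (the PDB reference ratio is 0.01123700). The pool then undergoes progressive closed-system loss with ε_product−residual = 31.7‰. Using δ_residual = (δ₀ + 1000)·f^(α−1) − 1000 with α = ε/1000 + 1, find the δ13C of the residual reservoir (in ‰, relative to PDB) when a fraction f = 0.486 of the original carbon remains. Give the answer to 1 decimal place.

δ₀ = (0.01098312/0.01123700 − 1)×1000 = (0.977407 − 1)×1000 = -22.593‰
α − 1 = ε/1000 = 0.0317
f^(α−1) = 0.486^(0.0317) = 0.977387
δ_res = (-22.593 + 1000) × 0.977387 − 1000 = 955.304 − 1000 = -44.70‰

-44.7‰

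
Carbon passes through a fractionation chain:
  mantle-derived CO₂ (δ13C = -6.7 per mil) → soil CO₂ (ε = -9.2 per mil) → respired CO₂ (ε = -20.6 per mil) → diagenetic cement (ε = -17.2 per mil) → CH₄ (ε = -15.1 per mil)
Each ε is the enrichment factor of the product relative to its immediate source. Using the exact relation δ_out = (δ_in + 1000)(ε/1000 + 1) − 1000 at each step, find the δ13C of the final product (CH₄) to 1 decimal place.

-67.0 per mil

step 1: δ = (-6.70 + 1000)·(-9.2/1000 + 1) − 1000 = -15.84 per mil
step 2: δ = (-15.84 + 1000)·(-20.6/1000 + 1) − 1000 = -36.11 per mil
step 3: δ = (-36.11 + 1000)·(-17.2/1000 + 1) − 1000 = -52.69 per mil
step 4: δ = (-52.69 + 1000)·(-15.1/1000 + 1) − 1000 = -67.00 per mil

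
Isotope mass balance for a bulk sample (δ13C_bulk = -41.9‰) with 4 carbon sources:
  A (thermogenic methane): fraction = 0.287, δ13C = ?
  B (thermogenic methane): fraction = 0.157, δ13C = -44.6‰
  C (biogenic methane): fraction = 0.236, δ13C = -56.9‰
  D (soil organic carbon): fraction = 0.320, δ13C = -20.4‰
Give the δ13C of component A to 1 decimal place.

-52.1‰

Isotope mass balance: δ_bulk = Σ fᵢ·δᵢ.
-41.9 = 0.287×δ_A + 0.157×(-44.6) + 0.236×(-56.9) + 0.320×(-20.4)
0.287·δ_A = -41.9 − (-26.959) = -14.941
δ_A = -14.941 / 0.287 = -52.06‰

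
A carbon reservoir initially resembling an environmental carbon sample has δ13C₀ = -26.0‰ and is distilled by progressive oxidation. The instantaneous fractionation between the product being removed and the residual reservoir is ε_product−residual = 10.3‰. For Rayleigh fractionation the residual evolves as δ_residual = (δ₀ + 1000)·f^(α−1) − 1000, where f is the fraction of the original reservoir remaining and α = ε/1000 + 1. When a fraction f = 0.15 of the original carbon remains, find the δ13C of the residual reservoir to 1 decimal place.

Rayleigh residual: δ_res = (δ₀ + 1000)·f^(α−1) − 1000
α = ε/1000 + 1 = 1.01030, so α − 1 = 0.01030
f^(α−1) = 0.15^(0.01030) = 0.980649
δ_res = (-26.0 + 1000) × 0.980649 − 1000 = 955.152 − 1000 = -44.85‰

-44.8‰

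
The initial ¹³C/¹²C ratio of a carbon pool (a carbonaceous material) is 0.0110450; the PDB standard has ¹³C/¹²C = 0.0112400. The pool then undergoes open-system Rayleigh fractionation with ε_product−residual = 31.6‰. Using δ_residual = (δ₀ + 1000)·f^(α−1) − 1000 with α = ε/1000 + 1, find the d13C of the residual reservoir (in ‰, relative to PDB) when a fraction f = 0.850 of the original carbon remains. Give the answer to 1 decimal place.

-22.4‰

δ₀ = (0.0110450/0.0112400 − 1)×1000 = (0.982651 − 1)×1000 = -17.349‰
α − 1 = ε/1000 = 0.0316
f^(α−1) = 0.850^(0.0316) = 0.994878
δ_res = (-17.349 + 1000) × 0.994878 − 1000 = 977.618 − 1000 = -22.38‰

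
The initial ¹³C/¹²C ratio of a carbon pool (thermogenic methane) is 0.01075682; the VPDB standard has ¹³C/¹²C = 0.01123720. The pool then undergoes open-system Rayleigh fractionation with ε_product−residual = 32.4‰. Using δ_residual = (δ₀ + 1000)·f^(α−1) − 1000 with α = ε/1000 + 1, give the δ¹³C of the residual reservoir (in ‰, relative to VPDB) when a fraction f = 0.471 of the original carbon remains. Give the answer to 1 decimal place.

-65.8‰

δ₀ = (0.01075682/0.01123720 − 1)×1000 = (0.957251 − 1)×1000 = -42.749‰
α − 1 = ε/1000 = 0.0324
f^(α−1) = 0.471^(0.0324) = 0.975901
δ_res = (-42.749 + 1000) × 0.975901 − 1000 = 934.182 − 1000 = -65.82‰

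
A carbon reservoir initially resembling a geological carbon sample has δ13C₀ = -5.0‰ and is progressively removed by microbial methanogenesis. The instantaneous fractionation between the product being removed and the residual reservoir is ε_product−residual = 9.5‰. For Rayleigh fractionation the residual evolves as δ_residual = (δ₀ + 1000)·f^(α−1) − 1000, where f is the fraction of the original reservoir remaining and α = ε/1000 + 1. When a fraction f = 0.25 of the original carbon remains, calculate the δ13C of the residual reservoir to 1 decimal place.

Rayleigh residual: δ_res = (δ₀ + 1000)·f^(α−1) − 1000
α = ε/1000 + 1 = 1.00950, so α − 1 = 0.00950
f^(α−1) = 0.25^(0.00950) = 0.986917
δ_res = (-5.0 + 1000) × 0.986917 − 1000 = 981.982 − 1000 = -18.02‰

-18.0‰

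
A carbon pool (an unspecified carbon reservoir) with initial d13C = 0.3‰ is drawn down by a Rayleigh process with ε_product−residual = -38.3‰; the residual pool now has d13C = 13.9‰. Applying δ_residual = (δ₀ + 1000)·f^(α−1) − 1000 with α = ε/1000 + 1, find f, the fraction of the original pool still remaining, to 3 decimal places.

0.703

α − 1 = ε/1000 = -0.0383
(δ_res + 1000)/(δ₀ + 1000) = (13.9 + 1000)/(0.3 + 1000) = 1013.9/1000.3 = 1.013596
f = 1.013596^(1/-0.0383) = exp(ln(1.013596)/-0.0383) = exp(0.01350/-0.0383)
f = exp(-0.3526) = 0.7029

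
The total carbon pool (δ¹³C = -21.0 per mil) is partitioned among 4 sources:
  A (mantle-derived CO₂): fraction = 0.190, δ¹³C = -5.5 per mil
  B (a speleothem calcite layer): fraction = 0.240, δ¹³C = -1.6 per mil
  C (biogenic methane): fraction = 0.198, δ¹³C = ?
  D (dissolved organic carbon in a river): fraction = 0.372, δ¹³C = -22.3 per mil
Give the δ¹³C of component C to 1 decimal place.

-56.9 per mil

Isotope mass balance: δ_bulk = Σ fᵢ·δᵢ.
-21.0 = 0.190×(-5.5) + 0.240×(-1.6) + 0.198×δ_C + 0.372×(-22.3)
0.198·δ_C = -21.0 − (-9.725) = -11.275
δ_C = -11.275 / 0.198 = -56.95 per mil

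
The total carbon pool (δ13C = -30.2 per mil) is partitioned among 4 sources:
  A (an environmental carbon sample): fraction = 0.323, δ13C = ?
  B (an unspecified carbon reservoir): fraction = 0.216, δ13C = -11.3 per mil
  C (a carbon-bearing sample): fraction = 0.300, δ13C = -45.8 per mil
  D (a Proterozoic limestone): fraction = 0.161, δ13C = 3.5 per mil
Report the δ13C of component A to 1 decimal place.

Isotope mass balance: δ_bulk = Σ fᵢ·δᵢ.
-30.2 = 0.323×δ_A + 0.216×(-11.3) + 0.300×(-45.8) + 0.161×(3.5)
0.323·δ_A = -30.2 − (-15.617) = -14.583
δ_A = -14.583 / 0.323 = -45.15 per mil

-45.1 per mil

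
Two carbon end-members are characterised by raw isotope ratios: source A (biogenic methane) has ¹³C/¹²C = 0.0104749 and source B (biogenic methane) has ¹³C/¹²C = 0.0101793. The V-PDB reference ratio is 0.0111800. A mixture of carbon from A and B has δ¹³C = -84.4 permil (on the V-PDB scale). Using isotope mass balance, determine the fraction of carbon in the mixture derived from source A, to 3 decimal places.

δ_A = (0.0104749/0.0111800 − 1)×1000 = (0.936932 − 1)×1000 = -63.068 permil
δ_B = (0.0101793/0.0111800 − 1)×1000 = (0.910492 − 1)×1000 = -89.508 permil
f_A = (δ_mix − δ_B)/(δ_A − δ_B) = (-84.4 − (-89.508))/(-63.068 − (-89.508))
f_A = 5.108 / 26.440 = 0.1932

0.193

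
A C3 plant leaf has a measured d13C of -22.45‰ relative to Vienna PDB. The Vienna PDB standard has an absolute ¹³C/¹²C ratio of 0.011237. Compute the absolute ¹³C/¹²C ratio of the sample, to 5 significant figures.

0.010985

R_sample = R_standard × (d13C/1000 + 1)
R_sample = 0.011237 × (-22.45/1000 + 1) = 0.011237 × 0.977550
R_sample = 0.0109847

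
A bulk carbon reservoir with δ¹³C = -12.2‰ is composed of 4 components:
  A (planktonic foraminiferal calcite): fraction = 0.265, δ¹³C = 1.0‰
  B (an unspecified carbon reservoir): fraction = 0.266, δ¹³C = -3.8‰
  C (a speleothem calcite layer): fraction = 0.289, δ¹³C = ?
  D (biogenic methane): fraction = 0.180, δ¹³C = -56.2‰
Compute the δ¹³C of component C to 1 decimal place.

Isotope mass balance: δ_bulk = Σ fᵢ·δᵢ.
-12.2 = 0.265×(1.0) + 0.266×(-3.8) + 0.289×δ_C + 0.180×(-56.2)
0.289·δ_C = -12.2 − (-10.862) = -1.338
δ_C = -1.338 / 0.289 = -4.63‰

-4.6‰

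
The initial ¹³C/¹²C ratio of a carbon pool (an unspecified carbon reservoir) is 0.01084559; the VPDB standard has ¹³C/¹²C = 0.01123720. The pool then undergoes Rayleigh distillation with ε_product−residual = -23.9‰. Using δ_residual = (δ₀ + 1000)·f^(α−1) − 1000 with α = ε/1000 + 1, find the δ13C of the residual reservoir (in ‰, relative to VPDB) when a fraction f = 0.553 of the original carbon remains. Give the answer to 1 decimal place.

-21.1‰

δ₀ = (0.01084559/0.01123720 − 1)×1000 = (0.965151 − 1)×1000 = -34.849‰
α − 1 = ε/1000 = -0.0239
f^(α−1) = 0.553^(-0.0239) = 1.014259
δ_res = (-34.849 + 1000) × 1.014259 − 1000 = 978.913 − 1000 = -21.09‰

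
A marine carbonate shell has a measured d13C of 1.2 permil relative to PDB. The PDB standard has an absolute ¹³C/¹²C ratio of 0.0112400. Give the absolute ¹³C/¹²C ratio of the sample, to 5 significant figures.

0.011253

R_sample = R_standard × (d13C/1000 + 1)
R_sample = 0.0112400 × (1.2/1000 + 1) = 0.0112400 × 1.001200
R_sample = 0.0112535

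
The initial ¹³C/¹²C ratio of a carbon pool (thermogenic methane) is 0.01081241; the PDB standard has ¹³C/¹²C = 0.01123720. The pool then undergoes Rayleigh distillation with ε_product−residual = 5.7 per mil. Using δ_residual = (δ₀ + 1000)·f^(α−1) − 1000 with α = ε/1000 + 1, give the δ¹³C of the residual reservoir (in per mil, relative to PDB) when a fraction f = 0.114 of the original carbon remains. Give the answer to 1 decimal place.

δ₀ = (0.01081241/0.01123720 − 1)×1000 = (0.962198 − 1)×1000 = -37.802 per mil
α − 1 = ε/1000 = 0.0057
f^(α−1) = 0.114^(0.0057) = 0.987698
δ_res = (-37.802 + 1000) × 0.987698 − 1000 = 950.361 − 1000 = -49.64 per mil

-49.6 per mil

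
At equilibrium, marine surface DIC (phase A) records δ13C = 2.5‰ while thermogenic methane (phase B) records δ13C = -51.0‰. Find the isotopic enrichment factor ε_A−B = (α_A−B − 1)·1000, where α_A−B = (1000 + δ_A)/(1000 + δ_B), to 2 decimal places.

α_A−B = (1000 + 2.5) / (1000 + -51.0) = 1002.5 / 949.0 = 1.056375
ε_A−B = (1.056375 − 1) × 1000 = 56.375‰
(The approximation ε ≈ δ_A − δ_B would give 53.5‰.)

56.38‰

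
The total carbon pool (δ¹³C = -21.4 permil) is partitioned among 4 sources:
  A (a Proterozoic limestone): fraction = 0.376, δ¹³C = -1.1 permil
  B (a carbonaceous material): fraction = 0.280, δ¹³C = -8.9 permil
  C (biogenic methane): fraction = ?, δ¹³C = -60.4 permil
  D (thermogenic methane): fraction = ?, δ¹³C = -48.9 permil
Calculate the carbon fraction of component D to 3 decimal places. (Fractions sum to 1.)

0.199

Let f_D and f_C be the unknown fractions; fractions sum to 1 so f_D + f_C = 0.344.
Mass balance: Σ fᵢ·δᵢ = δ_bulk ⇒ f_D·(-48.9) + f_C·(-60.4) = -21.4 − (-2.906) = -18.494
Substitute f_C = 0.344 − f_D:
f_D·(-48.9 − -60.4) = -18.494 − 0.344×(-60.4) = 2.283
f_D = 2.283 / 11.5 = 0.1985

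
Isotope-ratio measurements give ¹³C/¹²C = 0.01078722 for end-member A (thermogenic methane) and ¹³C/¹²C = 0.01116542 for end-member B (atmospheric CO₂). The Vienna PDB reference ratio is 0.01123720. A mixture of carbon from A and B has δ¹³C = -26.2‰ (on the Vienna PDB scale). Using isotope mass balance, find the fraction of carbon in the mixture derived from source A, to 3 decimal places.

δ_A = (0.01078722/0.01123720 − 1)×1000 = (0.959956 − 1)×1000 = -40.044‰
δ_B = (0.01116542/0.01123720 − 1)×1000 = (0.993612 − 1)×1000 = -6.388‰
f_A = (δ_mix − δ_B)/(δ_A − δ_B) = (-26.2 − (-6.388))/(-40.044 − (-6.388))
f_A = -19.812 / -33.656 = 0.5887

0.589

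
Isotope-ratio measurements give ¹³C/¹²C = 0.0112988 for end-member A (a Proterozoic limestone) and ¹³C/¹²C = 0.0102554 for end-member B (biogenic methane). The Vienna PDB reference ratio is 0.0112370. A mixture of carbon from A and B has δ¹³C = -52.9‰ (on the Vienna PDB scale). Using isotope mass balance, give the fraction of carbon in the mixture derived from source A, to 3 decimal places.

δ_A = (0.0112988/0.0112370 − 1)×1000 = (1.005500 − 1)×1000 = 5.500‰
δ_B = (0.0102554/0.0112370 − 1)×1000 = (0.912646 − 1)×1000 = -87.354‰
f_A = (δ_mix − δ_B)/(δ_A − δ_B) = (-52.9 − (-87.354))/(5.500 − (-87.354))
f_A = 34.454 / 92.854 = 0.3711

0.371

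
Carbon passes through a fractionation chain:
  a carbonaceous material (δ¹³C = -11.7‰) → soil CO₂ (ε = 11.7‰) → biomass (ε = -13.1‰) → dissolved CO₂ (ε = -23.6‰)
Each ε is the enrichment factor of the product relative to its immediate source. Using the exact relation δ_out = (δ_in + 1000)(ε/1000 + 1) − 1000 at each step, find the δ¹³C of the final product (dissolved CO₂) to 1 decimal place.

-36.5‰

step 1: δ = (-11.70 + 1000)·(11.7/1000 + 1) − 1000 = -0.14‰
step 2: δ = (-0.14 + 1000)·(-13.1/1000 + 1) − 1000 = -13.24‰
step 3: δ = (-13.24 + 1000)·(-23.6/1000 + 1) − 1000 = -36.52‰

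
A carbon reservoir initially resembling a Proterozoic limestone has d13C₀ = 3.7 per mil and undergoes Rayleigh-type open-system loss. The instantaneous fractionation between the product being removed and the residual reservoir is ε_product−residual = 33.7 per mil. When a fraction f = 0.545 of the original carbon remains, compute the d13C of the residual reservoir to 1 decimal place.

Rayleigh residual: δ_res = (δ₀ + 1000)·f^(α−1) − 1000
α = ε/1000 + 1 = 1.03370, so α − 1 = 0.03370
f^(α−1) = 0.545^(0.03370) = 0.979753
δ_res = (3.7 + 1000) × 0.979753 − 1000 = 983.378 − 1000 = -16.62 per mil

-16.6 per mil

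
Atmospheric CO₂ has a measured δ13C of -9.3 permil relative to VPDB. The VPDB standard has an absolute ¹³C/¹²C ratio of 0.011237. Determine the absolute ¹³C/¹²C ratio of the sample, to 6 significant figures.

R_sample = R_standard × (δ13C/1000 + 1)
R_sample = 0.011237 × (-9.3/1000 + 1) = 0.011237 × 0.990700
R_sample = 0.0111325

0.0111325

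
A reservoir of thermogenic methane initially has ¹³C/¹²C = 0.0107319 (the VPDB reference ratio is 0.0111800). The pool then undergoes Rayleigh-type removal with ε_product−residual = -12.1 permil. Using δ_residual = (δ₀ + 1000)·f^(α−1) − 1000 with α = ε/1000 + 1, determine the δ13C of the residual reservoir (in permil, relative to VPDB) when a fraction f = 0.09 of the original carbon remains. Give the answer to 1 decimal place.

-11.7 permil

δ₀ = (0.0107319/0.0111800 − 1)×1000 = (0.959919 − 1)×1000 = -40.081 permil
α − 1 = ε/1000 = -0.0121
f^(α−1) = 0.09^(-0.0121) = 1.029565
δ_res = (-40.081 + 1000) × 1.029565 − 1000 = 988.299 − 1000 = -11.70 permil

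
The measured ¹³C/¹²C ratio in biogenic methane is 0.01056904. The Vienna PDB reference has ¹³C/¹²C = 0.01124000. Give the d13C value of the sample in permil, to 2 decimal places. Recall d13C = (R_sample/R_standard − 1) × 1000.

-59.69 permil

d13C = (R_sample / R_standard − 1) × 1000
R_sample / R_standard = 0.01056904 / 0.01124000 = 0.940306
d13C = (0.940306 − 1) × 1000 = -59.694 permil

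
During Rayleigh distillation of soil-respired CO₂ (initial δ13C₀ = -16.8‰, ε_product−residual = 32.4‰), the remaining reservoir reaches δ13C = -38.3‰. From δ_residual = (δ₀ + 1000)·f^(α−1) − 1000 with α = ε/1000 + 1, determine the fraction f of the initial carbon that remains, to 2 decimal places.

0.51

α − 1 = ε/1000 = 0.0324
(δ_res + 1000)/(δ₀ + 1000) = (-38.3 + 1000)/(-16.8 + 1000) = 961.7/983.2 = 0.978133
f = 0.978133^(1/0.0324) = exp(ln(0.978133)/0.0324) = exp(-0.02211/0.0324)
f = exp(-0.6824) = 0.5054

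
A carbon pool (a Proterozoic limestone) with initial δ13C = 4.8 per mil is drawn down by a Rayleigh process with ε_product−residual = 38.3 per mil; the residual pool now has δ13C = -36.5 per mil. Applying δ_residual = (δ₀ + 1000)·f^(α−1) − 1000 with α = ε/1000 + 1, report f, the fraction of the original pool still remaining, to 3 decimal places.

α − 1 = ε/1000 = 0.0383
(δ_res + 1000)/(δ₀ + 1000) = (-36.5 + 1000)/(4.8 + 1000) = 963.5/1004.8 = 0.958897
f = 0.958897^(1/0.0383) = exp(ln(0.958897)/0.0383) = exp(-0.04197/0.0383)
f = exp(-1.0959) = 0.3343

0.334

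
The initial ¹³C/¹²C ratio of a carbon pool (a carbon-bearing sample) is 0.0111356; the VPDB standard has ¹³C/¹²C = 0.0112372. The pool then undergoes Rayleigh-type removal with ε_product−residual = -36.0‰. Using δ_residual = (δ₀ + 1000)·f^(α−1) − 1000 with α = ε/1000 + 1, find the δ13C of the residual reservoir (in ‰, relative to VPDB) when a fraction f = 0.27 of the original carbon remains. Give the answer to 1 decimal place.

38.8‰

δ₀ = (0.0111356/0.0112372 − 1)×1000 = (0.990959 − 1)×1000 = -9.041‰
α − 1 = ε/1000 = -0.0360
f^(α−1) = 0.27^(-0.0360) = 1.048265
δ_res = (-9.041 + 1000) × 1.048265 − 1000 = 1038.787 − 1000 = 38.79‰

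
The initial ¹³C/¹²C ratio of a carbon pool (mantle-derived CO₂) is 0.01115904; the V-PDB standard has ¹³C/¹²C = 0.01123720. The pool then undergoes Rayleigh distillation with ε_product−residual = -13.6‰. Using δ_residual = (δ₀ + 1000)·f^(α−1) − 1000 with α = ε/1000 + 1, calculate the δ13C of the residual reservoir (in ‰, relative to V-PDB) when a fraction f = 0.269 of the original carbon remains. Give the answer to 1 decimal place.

10.9‰

δ₀ = (0.01115904/0.01123720 − 1)×1000 = (0.993045 − 1)×1000 = -6.955‰
α − 1 = ε/1000 = -0.0136
f^(α−1) = 0.269^(-0.0136) = 1.018018
δ_res = (-6.955 + 1000) × 1.018018 − 1000 = 1010.937 − 1000 = 10.94‰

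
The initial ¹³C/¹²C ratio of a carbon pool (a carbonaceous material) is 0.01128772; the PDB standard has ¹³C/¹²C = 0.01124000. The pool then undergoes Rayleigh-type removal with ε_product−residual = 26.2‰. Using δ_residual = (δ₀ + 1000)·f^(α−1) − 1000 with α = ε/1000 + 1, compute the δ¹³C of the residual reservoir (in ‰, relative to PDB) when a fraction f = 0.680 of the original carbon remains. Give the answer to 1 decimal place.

δ₀ = (0.01128772/0.01124000 − 1)×1000 = (1.004246 − 1)×1000 = 4.246‰
α − 1 = ε/1000 = 0.0262
f^(α−1) = 0.680^(0.0262) = 0.989947
δ_res = (4.246 + 1000) × 0.989947 − 1000 = 994.149 − 1000 = -5.85‰

-5.9‰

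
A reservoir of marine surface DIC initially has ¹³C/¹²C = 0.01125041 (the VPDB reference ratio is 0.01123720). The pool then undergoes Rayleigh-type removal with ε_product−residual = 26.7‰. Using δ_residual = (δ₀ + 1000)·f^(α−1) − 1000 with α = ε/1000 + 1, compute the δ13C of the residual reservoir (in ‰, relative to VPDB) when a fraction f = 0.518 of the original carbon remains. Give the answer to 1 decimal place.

-16.3‰

δ₀ = (0.01125041/0.01123720 − 1)×1000 = (1.001176 − 1)×1000 = 1.176‰
α − 1 = ε/1000 = 0.0267
f^(α−1) = 0.518^(0.0267) = 0.982591
δ_res = (1.176 + 1000) × 0.982591 − 1000 = 983.746 − 1000 = -16.25‰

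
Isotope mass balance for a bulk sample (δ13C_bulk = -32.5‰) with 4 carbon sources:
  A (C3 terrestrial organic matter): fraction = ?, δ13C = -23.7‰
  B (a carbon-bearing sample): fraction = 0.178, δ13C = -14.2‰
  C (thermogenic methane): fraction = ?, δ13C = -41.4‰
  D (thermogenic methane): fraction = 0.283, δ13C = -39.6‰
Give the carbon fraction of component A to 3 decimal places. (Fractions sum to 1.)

Let f_A and f_C be the unknown fractions; fractions sum to 1 so f_A + f_C = 0.539.
Mass balance: Σ fᵢ·δᵢ = δ_bulk ⇒ f_A·(-23.7) + f_C·(-41.4) = -32.5 − (-13.734) = -18.766
Substitute f_C = 0.539 − f_A:
f_A·(-23.7 − -41.4) = -18.766 − 0.539×(-41.4) = 3.549
f_A = 3.549 / 17.7 = 0.2005

0.201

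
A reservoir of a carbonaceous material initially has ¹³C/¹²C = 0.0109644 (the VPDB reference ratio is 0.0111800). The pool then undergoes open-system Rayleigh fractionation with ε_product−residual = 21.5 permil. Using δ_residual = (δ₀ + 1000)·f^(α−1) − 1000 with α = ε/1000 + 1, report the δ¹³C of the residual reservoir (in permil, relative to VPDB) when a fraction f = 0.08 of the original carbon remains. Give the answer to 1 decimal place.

δ₀ = (0.0109644/0.0111800 − 1)×1000 = (0.980716 − 1)×1000 = -19.284 permil
α − 1 = ε/1000 = 0.0215
f^(α−1) = 0.08^(0.0215) = 0.947145
δ_res = (-19.284 + 1000) × 0.947145 − 1000 = 928.880 − 1000 = -71.12 permil

-71.1 permil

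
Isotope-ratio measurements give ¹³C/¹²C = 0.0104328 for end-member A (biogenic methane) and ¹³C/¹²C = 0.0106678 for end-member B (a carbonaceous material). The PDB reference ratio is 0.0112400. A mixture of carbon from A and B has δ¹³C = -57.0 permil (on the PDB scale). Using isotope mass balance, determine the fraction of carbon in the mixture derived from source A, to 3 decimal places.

δ_A = (0.0104328/0.0112400 − 1)×1000 = (0.928185 − 1)×1000 = -71.815 permil
δ_B = (0.0106678/0.0112400 − 1)×1000 = (0.949093 − 1)×1000 = -50.907 permil
f_A = (δ_mix − δ_B)/(δ_A − δ_B) = (-57.0 − (-50.907))/(-71.815 − (-50.907))
f_A = -6.093 / -20.907 = 0.2914

0.291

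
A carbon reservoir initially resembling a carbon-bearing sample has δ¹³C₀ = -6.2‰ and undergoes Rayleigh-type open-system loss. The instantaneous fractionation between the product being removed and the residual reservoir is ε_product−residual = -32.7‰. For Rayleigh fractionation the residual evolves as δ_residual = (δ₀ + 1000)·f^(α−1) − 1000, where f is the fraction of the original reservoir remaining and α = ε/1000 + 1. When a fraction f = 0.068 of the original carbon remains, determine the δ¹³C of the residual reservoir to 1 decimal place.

Rayleigh residual: δ_res = (δ₀ + 1000)·f^(α−1) − 1000
α = ε/1000 + 1 = 0.96730, so α − 1 = -0.03270
f^(α−1) = 0.068^(-0.03270) = 1.091885
δ_res = (-6.2 + 1000) × 1.091885 − 1000 = 1085.115 − 1000 = 85.12‰

85.1‰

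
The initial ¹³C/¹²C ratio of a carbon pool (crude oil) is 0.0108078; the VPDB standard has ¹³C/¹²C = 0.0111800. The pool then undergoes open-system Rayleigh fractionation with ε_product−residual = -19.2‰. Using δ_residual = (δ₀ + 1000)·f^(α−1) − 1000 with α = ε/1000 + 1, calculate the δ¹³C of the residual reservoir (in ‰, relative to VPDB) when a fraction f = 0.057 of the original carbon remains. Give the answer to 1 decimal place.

21.4‰

δ₀ = (0.0108078/0.0111800 − 1)×1000 = (0.966708 − 1)×1000 = -33.292‰
α − 1 = ε/1000 = -0.0192
f^(α−1) = 0.057^(-0.0192) = 1.056543
δ_res = (-33.292 + 1000) × 1.056543 − 1000 = 1021.369 − 1000 = 21.37‰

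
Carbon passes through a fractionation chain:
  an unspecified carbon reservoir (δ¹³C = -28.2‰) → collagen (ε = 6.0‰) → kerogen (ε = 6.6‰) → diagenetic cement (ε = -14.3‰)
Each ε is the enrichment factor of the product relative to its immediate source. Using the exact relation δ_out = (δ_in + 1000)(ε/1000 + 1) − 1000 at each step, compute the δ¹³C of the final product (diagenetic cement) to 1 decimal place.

step 1: δ = (-28.20 + 1000)·(6.0/1000 + 1) − 1000 = -22.37‰
step 2: δ = (-22.37 + 1000)·(6.6/1000 + 1) − 1000 = -15.92‰
step 3: δ = (-15.92 + 1000)·(-14.3/1000 + 1) − 1000 = -29.99‰

-30.0‰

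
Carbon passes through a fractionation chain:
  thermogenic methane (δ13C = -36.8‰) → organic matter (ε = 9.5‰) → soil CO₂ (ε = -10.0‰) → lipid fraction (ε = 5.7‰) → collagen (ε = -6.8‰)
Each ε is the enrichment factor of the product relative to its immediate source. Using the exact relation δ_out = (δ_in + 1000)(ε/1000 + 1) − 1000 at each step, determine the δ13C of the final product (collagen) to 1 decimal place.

step 1: δ = (-36.80 + 1000)·(9.5/1000 + 1) − 1000 = -27.65‰
step 2: δ = (-27.65 + 1000)·(-10.0/1000 + 1) − 1000 = -37.37‰
step 3: δ = (-37.37 + 1000)·(5.7/1000 + 1) − 1000 = -31.89‰
step 4: δ = (-31.89 + 1000)·(-6.8/1000 + 1) − 1000 = -38.47‰

-38.5‰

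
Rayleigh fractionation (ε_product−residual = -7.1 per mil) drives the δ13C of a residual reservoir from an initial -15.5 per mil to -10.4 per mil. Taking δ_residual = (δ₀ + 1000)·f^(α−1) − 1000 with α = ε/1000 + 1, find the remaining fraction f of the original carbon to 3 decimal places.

0.483

α − 1 = ε/1000 = -0.0071
(δ_res + 1000)/(δ₀ + 1000) = (-10.4 + 1000)/(-15.5 + 1000) = 989.6/984.5 = 1.005180
f = 1.005180^(1/-0.0071) = exp(ln(1.005180)/-0.0071) = exp(0.00517/-0.0071)
f = exp(-0.7277) = 0.4830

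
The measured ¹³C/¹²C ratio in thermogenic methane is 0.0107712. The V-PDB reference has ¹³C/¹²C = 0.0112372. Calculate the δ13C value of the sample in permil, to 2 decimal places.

δ13C = (R_sample / R_standard − 1) × 1000
R_sample / R_standard = 0.0107712 / 0.0112372 = 0.958531
δ13C = (0.958531 − 1) × 1000 = -41.469 permil

-41.47 permil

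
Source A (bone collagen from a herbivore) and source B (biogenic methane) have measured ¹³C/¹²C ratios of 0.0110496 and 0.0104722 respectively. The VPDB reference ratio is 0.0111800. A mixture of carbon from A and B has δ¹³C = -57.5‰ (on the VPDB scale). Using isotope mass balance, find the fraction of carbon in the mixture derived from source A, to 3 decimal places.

0.112

δ_A = (0.0110496/0.0111800 − 1)×1000 = (0.988336 − 1)×1000 = -11.664‰
δ_B = (0.0104722/0.0111800 − 1)×1000 = (0.936691 − 1)×1000 = -63.309‰
f_A = (δ_mix − δ_B)/(δ_A − δ_B) = (-57.5 − (-63.309))/(-11.664 − (-63.309))
f_A = 5.809 / 51.646 = 0.1125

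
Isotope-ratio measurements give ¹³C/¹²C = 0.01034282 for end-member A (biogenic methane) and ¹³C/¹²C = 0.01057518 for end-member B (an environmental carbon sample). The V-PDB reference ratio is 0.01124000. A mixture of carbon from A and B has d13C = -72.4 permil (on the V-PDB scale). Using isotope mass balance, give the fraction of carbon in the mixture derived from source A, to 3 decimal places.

0.641

δ_A = (0.01034282/0.01124000 − 1)×1000 = (0.920180 − 1)×1000 = -79.820 permil
δ_B = (0.01057518/0.01124000 − 1)×1000 = (0.940852 − 1)×1000 = -59.148 permil
f_A = (δ_mix − δ_B)/(δ_A − δ_B) = (-72.4 − (-59.148))/(-79.820 − (-59.148))
f_A = -13.252 / -20.673 = 0.6411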